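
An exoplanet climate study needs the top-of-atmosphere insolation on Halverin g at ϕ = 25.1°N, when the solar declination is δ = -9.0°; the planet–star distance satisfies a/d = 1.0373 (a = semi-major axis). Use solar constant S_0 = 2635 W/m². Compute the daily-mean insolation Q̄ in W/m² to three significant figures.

cos h₀ = −tan(+25.1°) tan(-9.000°) = 0.0742, h₀ = 1.4965 rad.
Bracket: h₀ sin ϕ sin δ + cos ϕ cos δ sin h₀ = 1.4965×0.42420×-0.15643 + 0.90557×0.98769×0.99724 = -0.099304 + 0.891954 = 0.792650.
Inverse-square distance factor (a/d)² = 1.0373² = 1.075991.
Q̄ = (S_0/π) × 1.075991 × [bracket] = (2635/π) × 1.075991 × 0.792650 = 715.4 W/m².

Q̄ ≈ 715 W/m²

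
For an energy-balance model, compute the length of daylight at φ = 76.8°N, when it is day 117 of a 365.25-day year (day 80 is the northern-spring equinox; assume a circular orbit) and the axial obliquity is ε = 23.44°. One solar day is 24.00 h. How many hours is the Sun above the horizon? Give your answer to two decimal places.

Solar longitude: λ_s = 360° × (117 − 80)/365.25 = 36.468°.
sin δ = sin 23.44° × sin 36.468° = 0.23644, so δ = +13.676°.
Sunrise equation: cos H₀ = −tan φ · tan δ = -1.0375 ≤ −1, so the Sun never sets (polar day) and H₀ = π.
Daylight = 2H₀/(2π) × 24.00 h = (3.1416/π) × 24.00 = 24.00 h.

24.00 h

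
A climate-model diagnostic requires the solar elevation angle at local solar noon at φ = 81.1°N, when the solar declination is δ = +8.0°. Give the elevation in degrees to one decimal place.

16.9°

At local noon the hour angle is zero, so the zenith angle equals |φ − δ| = |+81.1° − (+8.000°)| = 73.100°.
Elevation = 90° − 73.100° = 16.9°.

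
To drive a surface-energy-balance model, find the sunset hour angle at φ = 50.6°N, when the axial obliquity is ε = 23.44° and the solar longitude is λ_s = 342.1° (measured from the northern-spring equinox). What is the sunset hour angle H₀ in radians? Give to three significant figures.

H₀ = 1.42 rad

Solar declination: sin δ = sin ε · sin λ_s = sin 23.44° × sin 342.1° = -0.12226, so δ = -7.023°.
cos H₀ = −tan φ · tan δ = −tan(+50.6°) × tan(-7.023°) = 0.1500, so H₀ = 1.4203 rad = 81.37°.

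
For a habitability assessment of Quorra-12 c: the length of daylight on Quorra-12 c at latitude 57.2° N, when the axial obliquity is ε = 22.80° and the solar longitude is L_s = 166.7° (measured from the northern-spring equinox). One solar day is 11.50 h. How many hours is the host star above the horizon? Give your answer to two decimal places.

6.26 h

Solar declination: sin δ = sin ε · sin L_s = sin 22.80° × sin 166.7° = 0.08915, so δ = +5.115°.
cos h₀ = −tan ϕ · tan δ = −tan(+57.2°) × tan(+5.115°) = -0.1389, so h₀ = 1.7101 rad = 97.98°.
Daylight = 2h₀/(2π) × 11.50 h = (1.7101/π) × 11.50 = 6.26 h.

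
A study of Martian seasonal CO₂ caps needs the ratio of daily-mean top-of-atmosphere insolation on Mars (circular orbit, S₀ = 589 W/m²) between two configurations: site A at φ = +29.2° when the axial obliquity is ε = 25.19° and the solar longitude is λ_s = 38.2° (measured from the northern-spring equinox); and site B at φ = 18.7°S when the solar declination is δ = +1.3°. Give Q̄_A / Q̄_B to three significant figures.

Q̄_A / Q̄_B ≈ 1.13

— Configuration A (φ=+29.2°):
Solar declination: sin δ = sin ε · sin λ_s = sin 25.19° × sin 38.2° = 0.26321, so δ = +15.260°.
cos H₀ = −tan(+29.2°) tan(+15.260°) = -0.1525, H₀ = 1.7239 rad.
Bracket: H₀ sin φ sin δ + cos φ cos δ sin H₀ = 1.7239×0.48786×0.26321 + 0.87292×0.96474×0.98831 = 0.221365 + 0.832296 = 1.053661.
Q̄ = (S₀/π) × [bracket] = (589/π) × 1.053661 = 197.55 W/m².
— Configuration B (φ=-18.7°):
cos H₀ = −tan(-18.7°) tan(+1.300°) = 0.0077, H₀ = 1.5631 rad.
Bracket: H₀ sin φ sin δ + cos φ cos δ sin H₀ = 1.5631×-0.32061×0.02269 + 0.94721×0.99974×0.99997 = -0.011371 + 0.946935 = 0.935564.
Q̄ = (S₀/π) × [bracket] = (589/π) × 0.935564 = 175.40 W/m².
Ratio Q̄_A / Q̄_B = 197.55 / 175.40 = 1.126.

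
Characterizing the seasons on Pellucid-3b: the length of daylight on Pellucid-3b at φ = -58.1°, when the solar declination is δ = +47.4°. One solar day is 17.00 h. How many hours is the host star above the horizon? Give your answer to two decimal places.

0.00 h

cos H₀ = −tan φ · tan δ = 1.7471 ≥ 1, so the host star never rises (polar night) and H₀ = 0.
Daylight = 2H₀/(2π) × 17.00 h = (0.0000/π) × 17.00 = 0.00 h.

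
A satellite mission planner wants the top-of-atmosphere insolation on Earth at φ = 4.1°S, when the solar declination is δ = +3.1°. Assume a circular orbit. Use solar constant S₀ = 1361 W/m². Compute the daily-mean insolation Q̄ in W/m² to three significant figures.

cos H₀ = −tan(-4.1°) tan(+3.100°) = 0.0039, H₀ = 1.5669 rad.
Bracket: H₀ sin φ sin δ + cos φ cos δ sin H₀ = 1.5669×-0.07150×0.05408 + 0.99744×0.99854×0.99999 = -0.006059 + 0.995974 = 0.989915.
Q̄ = (S₀/π) × [bracket] = (1361/π) × 0.989915 = 428.9 W/m².

Q̄ ≈ 429 W/m²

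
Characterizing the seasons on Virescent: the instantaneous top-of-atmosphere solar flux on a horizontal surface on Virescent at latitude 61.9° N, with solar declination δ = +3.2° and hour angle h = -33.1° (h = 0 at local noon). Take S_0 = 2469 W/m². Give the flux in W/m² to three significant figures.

cos θ_z = sin ϕ sin δ + cos ϕ cos δ cos h = 0.049242 + 0.393960 = 0.443202.
Flux = S_0 · cos θ_z = 2469 × 0.443202 = 1094 W/m².

1.09e+03 W/m²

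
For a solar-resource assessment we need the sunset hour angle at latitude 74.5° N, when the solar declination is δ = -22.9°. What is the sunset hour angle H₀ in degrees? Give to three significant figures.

H₀ = 0.00°

cos H₀ = −tan φ · tan δ = 1.5232 ≥ 1, so the Sun never rises (polar night) and H₀ = 0.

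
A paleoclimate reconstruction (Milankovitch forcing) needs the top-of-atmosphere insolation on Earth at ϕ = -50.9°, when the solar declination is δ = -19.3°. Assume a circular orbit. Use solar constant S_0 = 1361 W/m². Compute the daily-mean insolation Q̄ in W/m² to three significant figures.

Q̄ ≈ 457 W/m²

cos h₀ = −tan(-50.9°) tan(-19.300°) = -0.4309, h₀ = 2.0163 rad.
Bracket: h₀ sin ϕ sin δ + cos ϕ cos δ sin h₀ = 2.0163×-0.77605×-0.33051 + 0.63068×0.94380×0.90239 = 0.517165 + 0.537135 = 1.054300.
Q̄ = (S_0/π) × [bracket] = (1361/π) × 1.054300 = 456.7 W/m².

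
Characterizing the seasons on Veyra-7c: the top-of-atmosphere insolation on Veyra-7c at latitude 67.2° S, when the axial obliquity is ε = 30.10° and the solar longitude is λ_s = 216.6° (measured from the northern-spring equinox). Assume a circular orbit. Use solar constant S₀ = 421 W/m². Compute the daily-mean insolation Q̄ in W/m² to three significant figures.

Solar declination: sin δ = sin ε · sin λ_s = sin 30.10° × sin 216.6° = -0.29901, so δ = -17.398°.
cos H₀ = −tan(-67.2°) tan(-17.398°) = -0.7454, H₀ = 2.4120 rad.
Bracket: H₀ sin φ sin δ + cos φ cos δ sin H₀ = 2.4120×-0.92186×-0.29901 + 0.38752×0.95425×0.66659 = 0.664857 + 0.246499 = 0.911356.
Q̄ = (S₀/π) × [bracket] = (421/π) × 0.911356 = 122.1 W/m².

Q̄ ≈ 122 W/m²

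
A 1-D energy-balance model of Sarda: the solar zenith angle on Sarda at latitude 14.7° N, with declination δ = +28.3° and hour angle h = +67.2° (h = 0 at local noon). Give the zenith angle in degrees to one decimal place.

cos θ_z = sin ϕ sin δ + cos ϕ cos δ cos h = 0.120304 + 0.330030 = 0.450334.
θ_z = arccos(0.450334) = 63.2°.

θ_z = 63.2°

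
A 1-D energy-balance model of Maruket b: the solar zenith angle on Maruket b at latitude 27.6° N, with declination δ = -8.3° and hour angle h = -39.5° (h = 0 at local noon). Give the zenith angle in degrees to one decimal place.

θ_z = 52.4°

cos θ_z = sin φ sin δ + cos φ cos δ cos h = -0.066880 + 0.676654 = 0.609774.
θ_z = arccos(0.609774) = 52.4°.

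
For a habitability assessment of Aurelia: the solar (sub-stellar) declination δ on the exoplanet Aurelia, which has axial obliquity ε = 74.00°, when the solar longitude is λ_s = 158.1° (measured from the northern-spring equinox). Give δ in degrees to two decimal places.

sin δ = sin ε · sin λ_s = sin 74.00° × sin 158.1° = 0.358539.
δ = arcsin(0.358539) = +21.01°.

δ = +21.01°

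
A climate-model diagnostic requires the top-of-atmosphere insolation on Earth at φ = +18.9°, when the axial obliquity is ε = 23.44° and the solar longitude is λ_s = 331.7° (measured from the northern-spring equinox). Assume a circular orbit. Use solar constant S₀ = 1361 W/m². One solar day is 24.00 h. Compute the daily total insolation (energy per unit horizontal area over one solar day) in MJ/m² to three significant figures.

31.3 MJ/m²

Solar declination: sin δ = sin ε · sin λ_s = sin 23.44° × sin 331.7° = -0.18859, so δ = -10.870°.
cos H₀ = −tan(+18.9°) tan(-10.870°) = 0.0657, H₀ = 1.5050 rad.
Bracket: H₀ sin φ sin δ + cos φ cos δ sin H₀ = 1.5050×0.32392×-0.18859 + 0.94609×0.98206×0.99784 = -0.091938 + 0.927110 = 0.835172.
Q̄ = (S₀/π) × [bracket] = (1361/π) × 0.835172 = 361.81 W/m².
Daily total = Q̄ × 24.00 h × 3600 s/h = 361.81 × 24.00 × 3600 / 10⁶ = 31.26 MJ/m².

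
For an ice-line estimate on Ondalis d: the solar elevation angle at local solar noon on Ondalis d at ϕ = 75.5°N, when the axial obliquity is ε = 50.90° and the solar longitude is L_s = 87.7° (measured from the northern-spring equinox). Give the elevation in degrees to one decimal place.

65.3°

Solar declination: sin δ = sin ε · sin L_s = sin 50.90° × sin 87.7° = 0.77542, so δ = +50.843°.
At local noon the hour angle is zero, so the zenith angle equals |ϕ − δ| = |+75.5° − (+50.843°)| = 24.657°.
Elevation = 90° − 24.657° = 65.3°.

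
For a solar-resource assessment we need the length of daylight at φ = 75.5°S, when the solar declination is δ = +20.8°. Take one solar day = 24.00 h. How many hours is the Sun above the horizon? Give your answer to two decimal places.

cos H₀ = −tan φ · tan δ = 1.4688 ≥ 1, so the Sun never rises (polar night) and H₀ = 0.
Daylight = 2H₀/(2π) × 24.00 h = (0.0000/π) × 24.00 = 0.00 h.

0.00 h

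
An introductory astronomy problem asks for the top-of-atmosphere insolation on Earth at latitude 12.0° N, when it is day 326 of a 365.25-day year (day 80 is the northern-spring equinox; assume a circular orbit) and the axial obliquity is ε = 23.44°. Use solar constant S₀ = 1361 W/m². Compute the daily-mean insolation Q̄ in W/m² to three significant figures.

Q̄ ≈ 348 W/m²

Solar longitude: λ_s = 360° × (326 − 80)/365.25 = 242.464°.
sin δ = sin 23.44° × sin 242.464° = -0.35273, so δ = -20.654°.
cos H₀ = −tan(+12.0°) tan(-20.654°) = 0.0801, H₀ = 1.4906 rad.
Bracket: H₀ sin φ sin δ + cos φ cos δ sin H₀ = 1.4906×0.20791×-0.35273 + 0.97815×0.93573×0.99678 = -0.109315 + 0.912337 = 0.803022.
Q̄ = (S₀/π) × [bracket] = (1361/π) × 0.803022 = 347.9 W/m².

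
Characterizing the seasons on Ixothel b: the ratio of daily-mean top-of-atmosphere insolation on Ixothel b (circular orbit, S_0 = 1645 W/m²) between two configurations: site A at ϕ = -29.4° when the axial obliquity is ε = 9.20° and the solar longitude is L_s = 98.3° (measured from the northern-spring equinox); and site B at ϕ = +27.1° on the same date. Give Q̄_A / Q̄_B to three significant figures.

Q̄_A / Q̄_B ≈ 0.745

— Configuration A (ϕ=-29.4°):
Solar declination: sin δ = sin ε · sin L_s = sin 9.20° × sin 98.3° = 0.15821, so δ = +9.103°.
cos h₀ = −tan(-29.4°) tan(+9.103°) = 0.0903, h₀ = 1.4804 rad.
Bracket: h₀ sin ϕ sin δ + cos ϕ cos δ sin h₀ = 1.4804×-0.49090×0.15821 + 0.87121×0.98741×0.99592 = -0.114976 + 0.856732 = 0.741756.
Q̄ = (S_0/π) × [bracket] = (1645/π) × 0.741756 = 388.40 W/m².
— Configuration B (ϕ=+27.1°):
cos h₀ = −tan(+27.1°) tan(+9.103°) = -0.0820, h₀ = 1.6529 rad.
Bracket: h₀ sin ϕ sin δ + cos ϕ cos δ sin h₀ = 1.6529×0.45554×0.15821 + 0.89021×0.98741×0.99663 = 0.119126 + 0.876040 = 0.995166.
Q̄ = (S_0/π) × [bracket] = (1645/π) × 0.995166 = 521.09 W/m².
Ratio Q̄_A / Q̄_B = 388.40 / 521.09 = 0.7454.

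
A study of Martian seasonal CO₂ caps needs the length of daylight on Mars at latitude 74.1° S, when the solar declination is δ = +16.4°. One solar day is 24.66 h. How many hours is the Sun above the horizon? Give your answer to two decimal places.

0.00 h

cos h₀ = −tan ϕ · tan δ = 1.0332 ≥ 1, so the Sun never rises (polar night) and h₀ = 0.
Daylight = 2h₀/(2π) × 24.66 h = (0.0000/π) × 24.66 = 0.00 h.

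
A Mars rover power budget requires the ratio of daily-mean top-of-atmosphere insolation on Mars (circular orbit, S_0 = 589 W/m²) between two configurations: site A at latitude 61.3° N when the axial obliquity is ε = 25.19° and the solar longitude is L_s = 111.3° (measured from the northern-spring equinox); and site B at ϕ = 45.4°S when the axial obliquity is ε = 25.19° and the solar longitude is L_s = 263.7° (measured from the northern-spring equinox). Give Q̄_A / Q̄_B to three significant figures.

— Configuration A (ϕ=+61.3°):
Solar declination: sin δ = sin ε · sin L_s = sin 25.19° × sin 111.3° = 0.39655, so δ = +23.363°.
cos h₀ = −tan(+61.3°) tan(+23.363°) = -0.7890, h₀ = 2.4800 rad.
Bracket: h₀ sin ϕ sin δ + cos ϕ cos δ sin h₀ = 2.4800×0.87715×0.39655 + 0.48022×0.91801×0.61440 = 0.862628 + 0.270856 = 1.133484.
Q̄ = (S_0/π) × [bracket] = (589/π) × 1.133484 = 212.51 W/m².
— Configuration B (ϕ=-45.4°):
Solar declination: sin δ = sin ε · sin L_s = sin 25.19° × sin 263.7° = -0.42305, so δ = -25.027°.
cos h₀ = −tan(-45.4°) tan(-25.027°) = -0.4735, h₀ = 2.0640 rad.
Bracket: h₀ sin ϕ sin δ + cos ϕ cos δ sin h₀ = 2.0640×-0.71203×-0.42305 + 0.70215×0.90611×0.88082 = 0.621727 + 0.560400 = 1.182127.
Q̄ = (S_0/π) × [bracket] = (589/π) × 1.182127 = 221.63 W/m².
Ratio Q̄_A / Q̄_B = 212.51 / 221.63 = 0.9589.

Q̄_A / Q̄_B ≈ 0.959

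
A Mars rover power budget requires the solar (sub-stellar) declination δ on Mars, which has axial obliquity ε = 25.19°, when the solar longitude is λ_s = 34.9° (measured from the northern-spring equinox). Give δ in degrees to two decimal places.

δ = +14.09°

sin δ = sin ε · sin λ_s = sin 25.19° × sin 34.9° = 0.243518.
δ = arcsin(0.243518) = +14.09°.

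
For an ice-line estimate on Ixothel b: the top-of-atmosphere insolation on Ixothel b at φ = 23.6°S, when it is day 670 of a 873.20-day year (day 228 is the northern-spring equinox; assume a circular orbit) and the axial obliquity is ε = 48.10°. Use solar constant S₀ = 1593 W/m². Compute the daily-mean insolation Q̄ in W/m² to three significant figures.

Solar longitude: λ_s = 360° × (670 − 228)/873.20 = 182.226°.
sin δ = sin 48.10° × sin 182.226° = -0.02891, so δ = -1.657°.
cos H₀ = −tan(-23.6°) tan(-1.657°) = -0.0126, H₀ = 1.5834 rad.
Bracket: H₀ sin φ sin δ + cos φ cos δ sin H₀ = 1.5834×-0.40035×-0.02891 + 0.91636×0.99958×0.99992 = 0.018326 + 0.915902 = 0.934228.
Q̄ = (S₀/π) × [bracket] = (1593/π) × 0.934228 = 473.7 W/m².

Q̄ ≈ 474 W/m²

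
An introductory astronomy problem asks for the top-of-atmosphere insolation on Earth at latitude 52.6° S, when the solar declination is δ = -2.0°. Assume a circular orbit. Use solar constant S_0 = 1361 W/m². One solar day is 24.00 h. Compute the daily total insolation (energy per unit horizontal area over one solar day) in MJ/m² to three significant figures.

cos h₀ = −tan(-52.6°) tan(-2.000°) = -0.0457, h₀ = 1.6165 rad.
Bracket: h₀ sin ϕ sin δ + cos ϕ cos δ sin h₀ = 1.6165×-0.79441×-0.03490 + 0.60738×0.99939×0.99896 = 0.044817 + 0.606378 = 0.651195.
Q̄ = (S_0/π) × [bracket] = (1361/π) × 0.651195 = 282.11 W/m².
Daily total = Q̄ × 24.00 h × 3600 s/h = 282.11 × 24.00 × 3600 / 10⁶ = 24.37 MJ/m².

24.4 MJ/m²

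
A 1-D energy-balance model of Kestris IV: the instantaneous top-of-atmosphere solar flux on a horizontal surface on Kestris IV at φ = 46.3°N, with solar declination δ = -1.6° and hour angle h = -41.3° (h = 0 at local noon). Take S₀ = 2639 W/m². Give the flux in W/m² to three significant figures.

cos θ_z = sin φ sin δ + cos φ cos δ cos h = -0.020186 + 0.518833 = 0.498647.
Flux = S₀ · cos θ_z = 2639 × 0.498647 = 1316 W/m².

1.32e+03 W/m²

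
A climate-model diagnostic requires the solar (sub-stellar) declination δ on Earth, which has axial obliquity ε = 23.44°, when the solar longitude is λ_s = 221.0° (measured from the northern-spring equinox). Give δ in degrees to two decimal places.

δ = -15.13°

sin δ = sin ε · sin λ_s = sin 23.44° × sin 221.0° = -0.260973.
δ = arcsin(-0.260973) = -15.13°.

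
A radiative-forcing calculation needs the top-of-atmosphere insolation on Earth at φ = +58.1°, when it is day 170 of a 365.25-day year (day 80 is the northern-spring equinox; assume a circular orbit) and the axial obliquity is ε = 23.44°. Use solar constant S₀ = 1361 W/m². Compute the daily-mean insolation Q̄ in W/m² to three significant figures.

Q̄ ≈ 493 W/m²

Solar longitude: λ_s = 360° × (170 − 80)/365.25 = 88.706°.
sin δ = sin 23.44° × sin 88.706° = 0.39769, so δ = +23.434°.
cos H₀ = −tan(+58.1°) tan(+23.434°) = -0.6963, H₀ = 2.3411 rad.
Bracket: H₀ sin φ sin δ + cos φ cos δ sin H₀ = 2.3411×0.84897×0.39769 + 0.52844×0.91752×0.71771 = 0.790418 + 0.347985 = 1.138403.
Q̄ = (S₀/π) × [bracket] = (1361/π) × 1.138403 = 493.2 W/m².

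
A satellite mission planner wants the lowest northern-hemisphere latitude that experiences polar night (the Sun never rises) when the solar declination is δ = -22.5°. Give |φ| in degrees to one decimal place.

Polar night requires cos H₀ = −tan φ tan δ ≥ 1, i.e. tan φ tan δ ≤ −1.
The boundary is |tan φ| · |tan δ| = 1, so |φ| = 90° − |δ| = 90° − 22.5° = 67.5° in the northern hemisphere.

|φ| = 67.5°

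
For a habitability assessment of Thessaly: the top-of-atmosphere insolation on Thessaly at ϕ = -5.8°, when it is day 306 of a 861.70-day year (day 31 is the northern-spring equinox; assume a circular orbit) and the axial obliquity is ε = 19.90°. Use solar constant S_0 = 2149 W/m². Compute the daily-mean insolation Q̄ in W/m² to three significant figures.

Q̄ ≈ 614 W/m²

Solar longitude: L_s = 360° × (306 − 31)/861.70 = 114.889°.
sin δ = sin 19.90° × sin 114.889° = 0.30877, so δ = +17.985°.
cos h₀ = −tan(-5.8°) tan(+17.985°) = 0.0330, h₀ = 1.5378 rad.
Bracket: h₀ sin ϕ sin δ + cos ϕ cos δ sin h₀ = 1.5378×-0.10106×0.30877 + 0.99488×0.95114×0.99946 = -0.047986 + 0.945759 = 0.897773.
Q̄ = (S_0/π) × [bracket] = (2149/π) × 0.897773 = 614.1 W/m².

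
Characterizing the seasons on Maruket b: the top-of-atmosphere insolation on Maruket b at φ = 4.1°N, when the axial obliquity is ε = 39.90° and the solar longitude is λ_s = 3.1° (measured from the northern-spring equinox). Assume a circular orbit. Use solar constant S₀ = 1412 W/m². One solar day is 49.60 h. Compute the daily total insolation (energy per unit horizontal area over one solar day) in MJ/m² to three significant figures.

80.3 MJ/m²

Solar declination: sin δ = sin ε · sin λ_s = sin 39.90° × sin 3.1° = 0.03469, so δ = +1.988°.
cos H₀ = −tan(+4.1°) tan(+1.988°) = -0.0025, H₀ = 1.5733 rad.
Bracket: H₀ sin φ sin δ + cos φ cos δ sin H₀ = 1.5733×0.07150×0.03469 + 0.99744×0.99940×1.00000 = 0.003902 + 0.996842 = 1.000744.
Q̄ = (S₀/π) × [bracket] = (1412/π) × 1.000744 = 449.79 W/m².
Daily total = Q̄ × 49.60 h × 3600 s/h = 449.79 × 49.60 × 3600 / 10⁶ = 80.31 MJ/m².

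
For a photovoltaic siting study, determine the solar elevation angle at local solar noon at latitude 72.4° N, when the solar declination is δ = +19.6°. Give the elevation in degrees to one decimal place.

At local noon the hour angle is zero, so the zenith angle equals |φ − δ| = |+72.4° − (+19.600°)| = 52.800°.
Elevation = 90° − 52.800° = 37.2°.

37.2°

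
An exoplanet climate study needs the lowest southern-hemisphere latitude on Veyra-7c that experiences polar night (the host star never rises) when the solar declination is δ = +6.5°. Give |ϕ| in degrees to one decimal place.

Polar night requires cos h₀ = −tan ϕ tan δ ≥ 1, i.e. tan ϕ tan δ ≤ −1.
The boundary is |tan ϕ| · |tan δ| = 1, so |ϕ| = 90° − |δ| = 90° − 6.5° = 83.5° in the southern hemisphere.

|ϕ| = 83.5°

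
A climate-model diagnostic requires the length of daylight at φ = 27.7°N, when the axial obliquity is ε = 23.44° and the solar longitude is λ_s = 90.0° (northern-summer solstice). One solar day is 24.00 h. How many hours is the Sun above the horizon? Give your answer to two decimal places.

13.75 h

Solar declination: sin δ = sin ε · sin λ_s = sin 23.44° × sin 90.0° = 0.39779, so δ = +23.440°.
cos H₀ = −tan φ · tan δ = −tan(+27.7°) × tan(+23.440°) = -0.2276, so H₀ = 1.8004 rad = 103.16°.
Daylight = 2H₀/(2π) × 24.00 h = (1.8004/π) × 24.00 = 13.75 h.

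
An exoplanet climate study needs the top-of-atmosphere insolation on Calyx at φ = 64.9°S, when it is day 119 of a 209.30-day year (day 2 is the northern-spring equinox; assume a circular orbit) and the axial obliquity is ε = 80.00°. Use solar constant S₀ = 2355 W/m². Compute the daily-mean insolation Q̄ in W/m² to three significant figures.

Q̄ ≈ 783 W/m²

Solar longitude: λ_s = 360° × (119 − 2)/209.30 = 201.242°.
sin δ = sin 80.00° × sin 201.242° = -0.35681, so δ = -20.904°.
cos H₀ = −tan(-64.9°) tan(-20.904°) = -0.8154, H₀ = 2.5242 rad.
Bracket: H₀ sin φ sin δ + cos φ cos δ sin H₀ = 2.5242×-0.90557×-0.35681 + 0.42420×0.93418×0.57894 = 0.815610 + 0.229422 = 1.045032.
Q̄ = (S₀/π) × [bracket] = (2355/π) × 1.045032 = 783.4 W/m².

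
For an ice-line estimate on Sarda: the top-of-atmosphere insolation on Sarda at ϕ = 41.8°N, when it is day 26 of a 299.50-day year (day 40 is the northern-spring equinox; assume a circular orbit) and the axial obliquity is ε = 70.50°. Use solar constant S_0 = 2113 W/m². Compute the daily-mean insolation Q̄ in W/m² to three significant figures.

Solar longitude: L_s = 360° × (26 − 40)/299.50 = -16.828°, i.e. -16.828° + 360° = 343.172°.
sin δ = sin 70.50° × sin 343.172° = -0.27290, so δ = -15.837°.
cos h₀ = −tan(+41.8°) tan(-15.837°) = 0.2536, h₀ = 1.3144 rad.
Bracket: h₀ sin ϕ sin δ + cos ϕ cos δ sin h₀ = 1.3144×0.66653×-0.27290 + 0.74548×0.96204×0.96730 = -0.239084 + 0.693730 = 0.454646.
Q̄ = (S_0/π) × [bracket] = (2113/π) × 0.454646 = 305.8 W/m².

Q̄ ≈ 306 W/m²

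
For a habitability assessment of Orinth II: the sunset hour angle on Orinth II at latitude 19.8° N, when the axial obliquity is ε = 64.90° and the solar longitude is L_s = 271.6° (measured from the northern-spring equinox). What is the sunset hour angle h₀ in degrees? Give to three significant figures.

Solar declination: sin δ = sin ε · sin L_s = sin 64.90° × sin 271.6° = -0.90522, so δ = -64.852°.
cos h₀ = −tan ϕ · tan δ = −tan(+19.8°) × tan(-64.852°) = 0.7669, so h₀ = 0.6968 rad = 39.92°.

h₀ = 39.9°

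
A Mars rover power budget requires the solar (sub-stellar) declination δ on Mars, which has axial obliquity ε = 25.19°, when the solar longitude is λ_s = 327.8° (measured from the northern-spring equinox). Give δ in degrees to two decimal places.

δ = -13.11°

sin δ = sin ε · sin λ_s = sin 25.19° × sin 327.8° = -0.226804.
δ = arcsin(-0.226804) = -13.11°.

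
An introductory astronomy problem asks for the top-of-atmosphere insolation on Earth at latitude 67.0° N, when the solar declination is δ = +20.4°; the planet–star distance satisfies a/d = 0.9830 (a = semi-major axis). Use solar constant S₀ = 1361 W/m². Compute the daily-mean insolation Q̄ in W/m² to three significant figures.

Q̄ ≈ 428 W/m²

cos H₀ = −tan(+67.0°) tan(+20.400°) = -0.8761, H₀ = 2.6386 rad.
Bracket: H₀ sin φ sin δ + cos φ cos δ sin H₀ = 2.6386×0.92050×0.34857 + 0.39073×0.93728×0.48207 = 0.846618 + 0.176545 = 1.023163.
Inverse-square distance factor (a/d)² = 0.9830² = 0.966289.
Q̄ = (S₀/π) × 0.966289 × [bracket] = (1361/π) × 0.966289 × 1.023163 = 428.3 W/m².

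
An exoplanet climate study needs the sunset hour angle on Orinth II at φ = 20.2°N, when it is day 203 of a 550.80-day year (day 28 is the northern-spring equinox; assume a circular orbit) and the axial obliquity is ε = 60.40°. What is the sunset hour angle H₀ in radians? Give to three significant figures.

Solar longitude: λ_s = 360° × (203 − 28)/550.80 = 114.379°.
sin δ = sin 60.40° × sin 114.379° = 0.79197, so δ = +52.370°.
cos H₀ = −tan φ · tan δ = −tan(+20.2°) × tan(+52.370°) = -0.4772, so H₀ = 2.0683 rad = 118.51°.

H₀ = 2.07 rad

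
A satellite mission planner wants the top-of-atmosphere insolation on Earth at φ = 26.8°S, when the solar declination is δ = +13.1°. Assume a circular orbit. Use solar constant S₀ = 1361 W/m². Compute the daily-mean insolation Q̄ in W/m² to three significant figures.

cos H₀ = −tan(-26.8°) tan(+13.100°) = 0.1175, H₀ = 1.4530 rad.
Bracket: H₀ sin φ sin δ + cos φ cos δ sin H₀ = 1.4530×-0.45088×0.22665 + 0.89259×0.97398×0.99307 = -0.148485 + 0.863340 = 0.714855.
Q̄ = (S₀/π) × [bracket] = (1361/π) × 0.714855 = 309.7 W/m².

Q̄ ≈ 310 W/m²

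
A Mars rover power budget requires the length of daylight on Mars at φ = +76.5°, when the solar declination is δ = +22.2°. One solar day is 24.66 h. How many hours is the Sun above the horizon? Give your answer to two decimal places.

Sunrise equation: cos H₀ = −tan φ · tan δ = -1.6998 ≤ −1, so the Sun never sets (polar day) and H₀ = π.
Daylight = 2H₀/(2π) × 24.66 h = (3.1416/π) × 24.66 = 24.66 h.

24.66 h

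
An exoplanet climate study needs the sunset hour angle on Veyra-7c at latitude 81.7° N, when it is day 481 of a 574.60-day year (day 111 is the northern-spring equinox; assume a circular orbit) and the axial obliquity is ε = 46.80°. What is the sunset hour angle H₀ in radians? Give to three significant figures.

H₀ = 0.00 rad

Solar longitude: λ_s = 360° × (481 − 111)/574.60 = 231.813°.
sin δ = sin 46.80° × sin 231.813° = -0.57297, so δ = -34.958°.
cos H₀ = −tan φ · tan δ = 4.7922 ≥ 1, so the host star never rises (polar night) and H₀ = 0.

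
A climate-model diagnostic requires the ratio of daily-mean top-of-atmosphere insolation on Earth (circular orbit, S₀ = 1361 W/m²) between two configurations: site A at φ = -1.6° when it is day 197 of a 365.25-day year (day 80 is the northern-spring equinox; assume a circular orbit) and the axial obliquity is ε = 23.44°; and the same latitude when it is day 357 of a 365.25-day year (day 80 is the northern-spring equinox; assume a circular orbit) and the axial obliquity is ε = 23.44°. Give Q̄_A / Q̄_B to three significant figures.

— Configuration A (φ=-1.6°):
Solar longitude: λ_s = 360° × (197 − 80)/365.25 = 115.318°.
sin δ = sin 23.44° × sin 115.318° = 0.35958, so δ = +21.074°.
cos H₀ = −tan(-1.6°) tan(+21.074°) = 0.0108, H₀ = 1.5600 rad.
Bracket: H₀ sin φ sin δ + cos φ cos δ sin H₀ = 1.5600×-0.02792×0.35958 + 0.99961×0.93311×0.99994 = -0.015662 + 0.932690 = 0.917028.
Q̄ = (S₀/π) × [bracket] = (1361/π) × 0.917028 = 397.27 W/m².
— Configuration B (φ=-1.6°):
Solar longitude: λ_s = 360° × (357 − 80)/365.25 = 273.018°.
sin δ = sin 23.44° × sin 273.018° = -0.39724, so δ = -23.406°.
cos H₀ = −tan(-1.6°) tan(-23.406°) = -0.0121, H₀ = 1.5829 rad.
Bracket: H₀ sin φ sin δ + cos φ cos δ sin H₀ = 1.5829×-0.02792×-0.39724 + 0.99961×0.91772×0.99993 = 0.017556 + 0.917298 = 0.934854.
Q̄ = (S₀/π) × [bracket] = (1361/π) × 0.934854 = 405.00 W/m².
Ratio Q̄_A / Q̄_B = 397.27 / 405.00 = 0.9809.

Q̄_A / Q̄_B ≈ 0.981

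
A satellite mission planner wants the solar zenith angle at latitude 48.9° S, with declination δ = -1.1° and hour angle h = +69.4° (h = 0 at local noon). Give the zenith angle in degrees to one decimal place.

cos θ_z = sin ϕ sin δ + cos ϕ cos δ cos h = 0.014466 + 0.231249 = 0.245715.
θ_z = arccos(0.245715) = 75.8°.

θ_z = 75.8°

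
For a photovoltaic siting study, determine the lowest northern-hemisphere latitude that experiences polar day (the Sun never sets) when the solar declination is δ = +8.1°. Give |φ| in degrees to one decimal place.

Polar day requires cos H₀ = −tan φ tan δ ≤ −1, i.e. tan φ tan δ ≥ 1.
The boundary is |tan φ| · |tan δ| = 1, so |φ| = 90° − |δ| = 90° − 8.1° = 81.9° in the northern hemisphere.

|φ| = 81.9°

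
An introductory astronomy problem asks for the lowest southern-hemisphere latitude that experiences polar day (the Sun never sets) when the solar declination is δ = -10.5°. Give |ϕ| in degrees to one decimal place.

|ϕ| = 79.5°

Polar day requires cos h₀ = −tan ϕ tan δ ≤ −1, i.e. tan ϕ tan δ ≥ 1.
The boundary is |tan ϕ| · |tan δ| = 1, so |ϕ| = 90° − |δ| = 90° − 10.5° = 79.5° in the southern hemisphere.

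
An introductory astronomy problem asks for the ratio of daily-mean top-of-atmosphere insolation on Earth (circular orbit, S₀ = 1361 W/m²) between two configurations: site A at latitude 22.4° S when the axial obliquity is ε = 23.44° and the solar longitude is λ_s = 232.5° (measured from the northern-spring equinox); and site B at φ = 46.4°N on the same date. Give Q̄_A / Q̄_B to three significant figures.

Q̄_A / Q̄_B ≈ 3.20

— Configuration A (φ=-22.4°):
Solar declination: sin δ = sin ε · sin λ_s = sin 23.44° × sin 232.5° = -0.31559, so δ = -18.396°.
cos H₀ = −tan(-22.4°) tan(-18.396°) = -0.1371, H₀ = 1.7083 rad.
Bracket: H₀ sin φ sin δ + cos φ cos δ sin H₀ = 1.7083×-0.38107×-0.31559 + 0.92455×0.94890×0.99056 = 0.205443 + 0.869024 = 1.074467.
Q̄ = (S₀/π) × [bracket] = (1361/π) × 1.074467 = 465.48 W/m².
— Configuration B (φ=+46.4°):
cos H₀ = −tan(+46.4°) tan(-18.396°) = 0.3492, H₀ = 1.2140 rad.
Bracket: H₀ sin φ sin δ + cos φ cos δ sin H₀ = 1.2140×0.72417×-0.31559 + 0.68962×0.94890×0.93703 = -0.277449 + 0.613174 = 0.335725.
Q̄ = (S₀/π) × [bracket] = (1361/π) × 0.335725 = 145.44 W/m².
Ratio Q̄_A / Q̄_B = 465.48 / 145.44 = 3.200.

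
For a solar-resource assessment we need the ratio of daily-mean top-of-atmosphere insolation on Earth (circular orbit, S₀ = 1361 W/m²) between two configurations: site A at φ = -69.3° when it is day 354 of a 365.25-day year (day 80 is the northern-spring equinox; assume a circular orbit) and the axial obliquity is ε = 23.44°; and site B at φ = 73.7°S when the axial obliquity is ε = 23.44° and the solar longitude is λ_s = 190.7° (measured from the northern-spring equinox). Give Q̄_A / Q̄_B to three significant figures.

Q̄_A / Q̄_B ≈ 2.92

— Configuration A (φ=-69.3°):
Solar longitude: λ_s = 360° × (354 − 80)/365.25 = 270.062°.
sin δ = sin 23.44° × sin 270.062° = -0.39779, so δ = -23.440°.
cos H₀ = −tan(-69.3°) tan(-23.440°) = -1.1474 ≤ −1 ⇒ polar day, H₀ = π.
Bracket: H₀ sin φ sin δ + cos φ cos δ sin H₀ = 3.1416×-0.93544×-0.39779 + 0.35347×0.91748×0.00000 = 1.169017 + 0.000000 = 1.169017.
Q̄ = (S₀/π) × [bracket] = (1361/π) × 1.169017 = 506.44 W/m².
— Configuration B (φ=-73.7°):
Solar declination: sin δ = sin ε · sin λ_s = sin 23.44° × sin 190.7° = -0.07386, so δ = -4.235°.
cos H₀ = −tan(-73.7°) tan(-4.235°) = -0.2533, H₀ = 1.8268 rad.
Bracket: H₀ sin φ sin δ + cos φ cos δ sin H₀ = 1.8268×-0.95981×-0.07386 + 0.28067×0.99727×0.96740 = 0.129505 + 0.270779 = 0.400284.
Q̄ = (S₀/π) × [bracket] = (1361/π) × 0.400284 = 173.41 W/m².
Ratio Q̄_A / Q̄_B = 506.44 / 173.41 = 2.920.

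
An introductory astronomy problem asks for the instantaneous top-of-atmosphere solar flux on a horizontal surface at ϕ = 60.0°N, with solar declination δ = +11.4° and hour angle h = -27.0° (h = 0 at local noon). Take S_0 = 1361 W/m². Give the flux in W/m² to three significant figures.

cos θ_z = sin ϕ sin δ + cos ϕ cos δ cos h = 0.171176 + 0.436714 = 0.607890.
Flux = S_0 · cos θ_z = 1361 × 0.607890 = 827.3 W/m².

827 W/m²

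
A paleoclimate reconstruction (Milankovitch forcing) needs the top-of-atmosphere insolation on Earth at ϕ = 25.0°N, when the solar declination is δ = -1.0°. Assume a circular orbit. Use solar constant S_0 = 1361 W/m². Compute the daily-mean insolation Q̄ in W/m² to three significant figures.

cos h₀ = −tan(+25.0°) tan(-1.000°) = 0.0081, h₀ = 1.5627 rad.
Bracket: h₀ sin ϕ sin δ + cos ϕ cos δ sin h₀ = 1.5627×0.42262×-0.01745 + 0.90631×0.99985×0.99997 = -0.011524 + 0.906147 = 0.894623.
Q̄ = (S_0/π) × [bracket] = (1361/π) × 0.894623 = 387.6 W/m².

Q̄ ≈ 388 W/m²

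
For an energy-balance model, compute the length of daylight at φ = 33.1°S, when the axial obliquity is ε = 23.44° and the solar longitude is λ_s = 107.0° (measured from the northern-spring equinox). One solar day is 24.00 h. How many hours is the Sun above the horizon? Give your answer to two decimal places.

9.93 h

Solar declination: sin δ = sin ε · sin λ_s = sin 23.44° × sin 107.0° = 0.38041, so δ = +22.359°.
cos H₀ = −tan φ · tan δ = −tan(-33.1°) × tan(+22.359°) = 0.2681, so H₀ = 1.2993 rad = 74.45°.
Daylight = 2H₀/(2π) × 24.00 h = (1.2993/π) × 24.00 = 9.93 h.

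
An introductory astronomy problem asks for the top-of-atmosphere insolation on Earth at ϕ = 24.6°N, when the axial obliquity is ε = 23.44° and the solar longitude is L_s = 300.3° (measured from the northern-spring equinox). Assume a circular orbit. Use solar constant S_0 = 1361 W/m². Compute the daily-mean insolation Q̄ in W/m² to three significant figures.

Solar declination: sin δ = sin ε · sin L_s = sin 23.44° × sin 300.3° = -0.34345, so δ = -20.087°.
cos h₀ = −tan(+24.6°) tan(-20.087°) = 0.1674, h₀ = 1.4026 rad.
Bracket: h₀ sin ϕ sin δ + cos ϕ cos δ sin h₀ = 1.4026×0.41628×-0.34345 + 0.90924×0.93917×0.98588 = -0.200532 + 0.841873 = 0.641341.
Q̄ = (S_0/π) × [bracket] = (1361/π) × 0.641341 = 277.8 W/m².

Q̄ ≈ 278 W/m²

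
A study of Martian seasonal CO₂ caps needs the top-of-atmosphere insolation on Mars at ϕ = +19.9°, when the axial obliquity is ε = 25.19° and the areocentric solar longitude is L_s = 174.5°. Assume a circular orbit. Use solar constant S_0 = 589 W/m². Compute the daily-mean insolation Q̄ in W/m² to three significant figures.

sin δ = sin 25.19° × sin 174.5° = 0.04079, so δ = +2.338°.
cos h₀ = −tan(+19.9°) tan(+2.338°) = -0.0148, h₀ = 1.5856 rad.
Bracket: h₀ sin ϕ sin δ + cos ϕ cos δ sin h₀ = 1.5856×0.34038×0.04079 + 0.94029×0.99917×0.99989 = 0.022015 + 0.939406 = 0.961421.
Q̄ = (S_0/π) × [bracket] = (589/π) × 0.961421 = 180.3 W/m².

Q̄ ≈ 180 W/m²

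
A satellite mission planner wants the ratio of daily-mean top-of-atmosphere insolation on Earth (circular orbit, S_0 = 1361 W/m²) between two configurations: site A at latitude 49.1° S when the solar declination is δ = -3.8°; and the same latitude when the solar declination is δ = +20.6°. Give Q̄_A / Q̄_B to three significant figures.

— Configuration A (ϕ=-49.1°):
cos h₀ = −tan(-49.1°) tan(-3.800°) = -0.0767, h₀ = 1.6475 rad.
Bracket: h₀ sin ϕ sin δ + cos ϕ cos δ sin h₀ = 1.6475×-0.75585×-0.06627 + 0.65474×0.99780×0.99706 = 0.082524 + 0.651379 = 0.733903.
Q̄ = (S_0/π) × [bracket] = (1361/π) × 0.733903 = 317.94 W/m².
— Configuration B (ϕ=-49.1°):
cos h₀ = −tan(-49.1°) tan(+20.600°) = 0.4339, h₀ = 1.1220 rad.
Bracket: h₀ sin ϕ sin δ + cos ϕ cos δ sin h₀ = 1.1220×-0.75585×0.35184 + 0.65474×0.93606×0.90095 = -0.298383 + 0.552171 = 0.253788.
Q̄ = (S_0/π) × [bracket] = (1361/π) × 0.253788 = 109.95 W/m².
Ratio Q̄_A / Q̄_B = 317.94 / 109.95 = 2.892.

Q̄_A / Q̄_B ≈ 2.89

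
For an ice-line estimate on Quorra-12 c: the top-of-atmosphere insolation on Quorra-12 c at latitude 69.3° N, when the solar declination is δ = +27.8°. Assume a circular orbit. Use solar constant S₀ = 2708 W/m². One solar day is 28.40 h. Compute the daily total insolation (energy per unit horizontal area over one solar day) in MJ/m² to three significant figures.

cos H₀ = −tan(+69.3°) tan(+27.800°) = -1.3953 ≤ −1 ⇒ polar day, H₀ = π.
Bracket: H₀ sin φ sin δ + cos φ cos δ sin H₀ = 3.1416×0.93544×0.46639 + 0.35347×0.88458×0.00000 = 1.370617 + 0.000000 = 1.370617.
Q̄ = (S₀/π) × [bracket] = (2708/π) × 1.370617 = 1181.4 W/m².
Daily total = Q̄ × 28.40 h × 3600 s/h = 1181.4 × 28.40 × 3600 / 10⁶ = 120.8 MJ/m².

121 MJ/m²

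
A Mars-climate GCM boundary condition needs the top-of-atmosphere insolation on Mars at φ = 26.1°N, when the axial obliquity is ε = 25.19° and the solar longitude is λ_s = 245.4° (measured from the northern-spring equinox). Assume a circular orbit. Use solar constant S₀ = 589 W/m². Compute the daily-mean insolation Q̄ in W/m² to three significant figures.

Q̄ ≈ 108 W/m²

Solar declination: sin δ = sin ε · sin λ_s = sin 25.19° × sin 245.4° = -0.38699, so δ = -22.767°.
cos H₀ = −tan(+26.1°) tan(-22.767°) = 0.2056, H₀ = 1.3637 rad.
Bracket: H₀ sin φ sin δ + cos φ cos δ sin H₀ = 1.3637×0.43994×-0.38699 + 0.89803×0.92208×0.97864 = -0.232173 + 0.810368 = 0.578195.
Q̄ = (S₀/π) × [bracket] = (589/π) × 0.578195 = 108.4 W/m².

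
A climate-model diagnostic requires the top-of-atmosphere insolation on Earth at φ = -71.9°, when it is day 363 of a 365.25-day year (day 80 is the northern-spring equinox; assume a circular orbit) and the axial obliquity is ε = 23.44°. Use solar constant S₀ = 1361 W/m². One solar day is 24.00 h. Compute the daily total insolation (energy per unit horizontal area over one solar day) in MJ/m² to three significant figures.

43.9 MJ/m²

Solar longitude: λ_s = 360° × (363 − 80)/365.25 = 278.932°.
sin δ = sin 23.44° × sin 278.932° = -0.39296, so δ = -23.139°.
cos H₀ = −tan(-71.9°) tan(-23.139°) = -1.3075 ≤ −1 ⇒ polar day, H₀ = π.
Bracket: H₀ sin φ sin δ + cos φ cos δ sin H₀ = 3.1416×-0.95052×-0.39296 + 0.31068×0.91955×0.00000 = 1.173439 + 0.000000 = 1.173439.
Q̄ = (S₀/π) × [bracket] = (1361/π) × 1.173439 = 508.36 W/m².
Daily total = Q̄ × 24.00 h × 3600 s/h = 508.36 × 24.00 × 3600 / 10⁶ = 43.92 MJ/m².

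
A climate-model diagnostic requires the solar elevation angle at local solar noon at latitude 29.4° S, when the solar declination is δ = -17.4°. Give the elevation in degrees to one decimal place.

78.0°

At local noon the hour angle is zero, so the zenith angle equals |φ − δ| = |-29.4° − (-17.400°)| = 12.000°.
Elevation = 90° − 12.000° = 78.0°.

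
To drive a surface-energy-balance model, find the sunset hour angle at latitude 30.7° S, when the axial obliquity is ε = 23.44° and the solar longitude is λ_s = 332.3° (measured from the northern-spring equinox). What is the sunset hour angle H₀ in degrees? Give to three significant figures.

H₀ = 96.4°

Solar declination: sin δ = sin ε · sin λ_s = sin 23.44° × sin 332.3° = -0.18491, so δ = -10.656°.
cos H₀ = −tan φ · tan δ = −tan(-30.7°) × tan(-10.656°) = -0.1117, so H₀ = 1.6827 rad = 96.41°.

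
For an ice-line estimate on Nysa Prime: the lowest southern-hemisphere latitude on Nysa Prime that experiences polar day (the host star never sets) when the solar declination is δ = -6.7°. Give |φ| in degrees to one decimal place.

Polar day requires cos H₀ = −tan φ tan δ ≤ −1, i.e. tan φ tan δ ≥ 1.
The boundary is |tan φ| · |tan δ| = 1, so |φ| = 90° − |δ| = 90° − 6.7° = 83.3° in the southern hemisphere.

|φ| = 83.3°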